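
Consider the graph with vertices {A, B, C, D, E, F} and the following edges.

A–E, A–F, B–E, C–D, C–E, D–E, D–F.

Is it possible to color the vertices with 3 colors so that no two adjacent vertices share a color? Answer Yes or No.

Yes

The chromatic number is 3. C, D, E are mutually adjacent, so at least 3 colors are needed.
3 colors suffice: A=blue, B=blue, C=green, D=blue, E=red, F=red.
That is already a proper 3-coloring.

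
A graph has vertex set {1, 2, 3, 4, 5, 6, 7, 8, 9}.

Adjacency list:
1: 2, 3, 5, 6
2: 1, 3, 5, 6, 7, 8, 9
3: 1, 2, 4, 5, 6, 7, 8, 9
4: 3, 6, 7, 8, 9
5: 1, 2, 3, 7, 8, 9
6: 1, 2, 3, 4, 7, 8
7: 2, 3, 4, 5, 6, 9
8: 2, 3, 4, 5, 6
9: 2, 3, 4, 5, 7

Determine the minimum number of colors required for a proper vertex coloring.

5

2, 3, 5, 7, 9 are mutually adjacent (a clique of size 5), so at least 5 colors are needed.
One proper 5-coloring: 1=c, 2=b, 3=a, 4=b, 5=d, 6=d, 7=c, 8=c, 9=e. Every edge joins two different colors.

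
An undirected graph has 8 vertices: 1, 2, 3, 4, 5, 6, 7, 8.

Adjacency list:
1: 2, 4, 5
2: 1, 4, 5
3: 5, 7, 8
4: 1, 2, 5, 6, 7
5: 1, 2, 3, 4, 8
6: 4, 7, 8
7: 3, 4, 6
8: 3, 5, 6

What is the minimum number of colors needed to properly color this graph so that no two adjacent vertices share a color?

4

1, 2, 4, 5 are mutually adjacent (a clique of size 4), so at least 4 colors are needed.
4 colors suffice: color red → {4, 8}; color blue → {5, 7}; color green → {2, 3, 6}; color yellow → {1}. No two adjacent vertices share a color.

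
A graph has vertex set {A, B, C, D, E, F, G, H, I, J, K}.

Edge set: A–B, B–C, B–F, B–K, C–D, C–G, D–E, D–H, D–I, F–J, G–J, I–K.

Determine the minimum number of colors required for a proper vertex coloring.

The cycle B-C-D-I-K-B has odd length 5, so it cannot be 2-colored; at least 3 colors are needed.
3 colors suffice: color red → {B, D, J}; color blue → {A, C, E, F, H, I}; color green → {G, K}. Each edge has distinct colors on its endpoints.

3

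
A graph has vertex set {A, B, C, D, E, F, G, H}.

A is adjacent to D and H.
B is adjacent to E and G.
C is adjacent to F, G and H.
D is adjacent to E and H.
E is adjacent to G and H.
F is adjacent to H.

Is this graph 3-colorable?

Yes

The chromatic number is 3. B, E, G are pairwise adjacent, so at least 3 colors are needed.
One proper 3-coloring: A=blue, B=green, C=blue, D=green, E=blue, F=green, G=red, H=red.
That is already a proper 3-coloring.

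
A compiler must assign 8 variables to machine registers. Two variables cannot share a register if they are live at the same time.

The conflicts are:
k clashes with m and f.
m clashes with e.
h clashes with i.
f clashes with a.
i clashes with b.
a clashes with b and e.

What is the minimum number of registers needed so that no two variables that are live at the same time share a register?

3

The cycle a-f-k-m-e-a has odd length 5, so it cannot be 2-colored; at least 3 registers are needed.
3 registers suffice: k=1, m=3, h=2, f=2, i=1, a=1, b=2, e=2. Every pair that conflicts lands in different registers.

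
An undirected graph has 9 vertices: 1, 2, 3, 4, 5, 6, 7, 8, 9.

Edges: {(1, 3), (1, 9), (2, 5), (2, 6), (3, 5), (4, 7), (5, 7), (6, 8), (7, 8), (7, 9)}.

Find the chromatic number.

3

The cycle 5-7-9-1-3-5 has odd length 5, so it cannot be 2-colored; at least 3 colors are needed.
3 colors suffice: 1=red, 2=red, 3=green, 4=blue, 5=blue, 6=green, 7=red, 8=blue, 9=blue. No two adjacent vertices share a color.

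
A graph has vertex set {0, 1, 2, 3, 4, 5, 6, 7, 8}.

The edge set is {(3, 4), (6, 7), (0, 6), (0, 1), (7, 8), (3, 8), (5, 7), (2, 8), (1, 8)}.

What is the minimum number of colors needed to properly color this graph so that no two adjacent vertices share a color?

3

The cycle 8-1-0-6-7-8 has odd length 5, so it cannot be 2-colored; at least 3 colors are needed.
3 colors suffice: 0=a, 1=b, 2=b, 3=b, 4=a, 5=a, 6=c, 7=b, 8=a. Each edge has distinct colors on its endpoints.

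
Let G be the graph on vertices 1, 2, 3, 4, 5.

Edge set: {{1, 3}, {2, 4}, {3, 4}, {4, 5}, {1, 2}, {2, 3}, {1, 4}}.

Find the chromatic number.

4

1, 2, 3, 4 are mutually adjacent (a clique of size 4), so at least 4 colors are needed.
4 colors suffice: color red → {4}; color blue → {1, 5}; color green → {2}; color yellow → {3}. No two adjacent vertices share a color.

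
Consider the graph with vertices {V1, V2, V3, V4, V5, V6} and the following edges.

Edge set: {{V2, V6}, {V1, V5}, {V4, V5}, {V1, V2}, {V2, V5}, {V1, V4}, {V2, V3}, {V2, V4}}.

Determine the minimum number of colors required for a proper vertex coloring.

V1, V2, V4, V5 are pairwise adjacent (a clique of size 4), so at least 4 colors are needed.
4 colors suffice: V1=2, V2=1, V3=2, V4=3, V5=4, V6=2. No two adjacent vertices share a color.

4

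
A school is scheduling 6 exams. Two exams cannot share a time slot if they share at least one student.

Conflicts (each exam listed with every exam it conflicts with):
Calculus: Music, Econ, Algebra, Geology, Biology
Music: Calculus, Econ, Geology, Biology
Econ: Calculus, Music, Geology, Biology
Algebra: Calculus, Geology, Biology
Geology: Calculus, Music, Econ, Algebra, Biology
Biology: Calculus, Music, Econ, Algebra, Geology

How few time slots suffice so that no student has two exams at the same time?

5

Calculus, Music, Econ, Geology, Biology pairwise conflict, so at least 5 time slots are needed.
5 time slots suffice: time slot 1 → {Calculus}; time slot 2 → {Geology}; time slot 3 → {Biology}; time slot 4 → {Music, Algebra}; time slot 5 → {Econ}. No two conflicting exams share a time slot.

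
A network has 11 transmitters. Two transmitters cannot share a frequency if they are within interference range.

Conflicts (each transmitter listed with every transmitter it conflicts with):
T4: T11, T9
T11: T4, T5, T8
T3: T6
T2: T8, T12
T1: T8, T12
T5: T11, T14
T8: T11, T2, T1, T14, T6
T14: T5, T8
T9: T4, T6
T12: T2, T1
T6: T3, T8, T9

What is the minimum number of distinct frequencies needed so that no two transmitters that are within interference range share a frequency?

The cycle T11-T4-T9-T6-T8-T11 has odd length 5, so it cannot be 2-colored; at least 3 frequencies are needed.
3 frequencies suffice: frequency 1 → {T3, T5, T8, T9, T12}; frequency 2 → {T11, T2, T1, T14, T6}; frequency 3 → {T4}. Every pair that conflicts lands in different frequencies.

3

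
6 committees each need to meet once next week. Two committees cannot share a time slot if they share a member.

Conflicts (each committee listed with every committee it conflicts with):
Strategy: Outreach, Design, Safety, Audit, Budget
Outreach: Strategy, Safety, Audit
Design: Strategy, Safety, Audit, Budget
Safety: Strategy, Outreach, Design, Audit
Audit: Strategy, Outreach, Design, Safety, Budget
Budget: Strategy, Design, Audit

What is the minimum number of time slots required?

Strategy, Design, Audit, Budget are mutually in conflict, so at least 4 time slots are needed.
Using 4 time slots: Strategy=1, Outreach=4, Design=4, Safety=3, Audit=2, Budget=3. No two conflicting committees share a time slot.

4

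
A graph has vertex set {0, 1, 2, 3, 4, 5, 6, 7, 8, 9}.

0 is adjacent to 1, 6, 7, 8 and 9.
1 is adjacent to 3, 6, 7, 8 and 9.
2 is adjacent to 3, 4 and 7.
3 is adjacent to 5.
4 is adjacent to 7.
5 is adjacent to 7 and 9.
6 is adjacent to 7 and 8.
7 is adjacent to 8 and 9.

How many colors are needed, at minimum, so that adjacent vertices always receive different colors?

0, 1, 6, 7, 8 are pairwise adjacent (a clique of size 5), so at least 5 colors are needed.
5 colors suffice: 0=c, 1=b, 2=b, 3=a, 4=c, 5=b, 6=d, 7=a, 8=e, 9=d. Every edge joins two different colors.

5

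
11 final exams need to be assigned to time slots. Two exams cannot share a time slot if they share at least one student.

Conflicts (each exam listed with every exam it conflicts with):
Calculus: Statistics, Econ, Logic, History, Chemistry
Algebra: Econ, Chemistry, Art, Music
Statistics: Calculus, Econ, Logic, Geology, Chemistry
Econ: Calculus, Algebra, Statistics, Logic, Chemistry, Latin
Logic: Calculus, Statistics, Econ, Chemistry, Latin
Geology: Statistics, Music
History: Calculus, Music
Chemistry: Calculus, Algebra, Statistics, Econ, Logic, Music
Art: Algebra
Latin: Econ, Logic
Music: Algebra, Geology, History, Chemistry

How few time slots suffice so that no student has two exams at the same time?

Calculus, Statistics, Econ, Logic, Chemistry pairwise conflict, so at least 5 time slots are needed.
5 time slots suffice: Calculus=3, Algebra=3, Statistics=5, Econ=2, Logic=4, Geology=1, History=1, Chemistry=1, Art=1, Latin=1, Music=2. Each listed conflict is separated.

5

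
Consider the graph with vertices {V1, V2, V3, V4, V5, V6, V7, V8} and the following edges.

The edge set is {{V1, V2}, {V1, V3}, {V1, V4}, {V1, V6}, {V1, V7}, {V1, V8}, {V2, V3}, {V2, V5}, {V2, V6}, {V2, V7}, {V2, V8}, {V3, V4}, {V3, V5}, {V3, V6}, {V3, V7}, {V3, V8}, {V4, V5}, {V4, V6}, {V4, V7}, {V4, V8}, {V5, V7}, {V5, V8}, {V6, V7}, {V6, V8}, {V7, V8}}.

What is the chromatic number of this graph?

6

V1, V3, V4, V6, V7, V8 are pairwise adjacent (a clique of size 6), so at least 6 colors are needed.
6 colors suffice: color 1 → {V8}; color 2 → {V3}; color 3 → {V7}; color 4 → {V2, V4}; color 5 → {V5, V6}; color 6 → {V1}. No two adjacent vertices share a color.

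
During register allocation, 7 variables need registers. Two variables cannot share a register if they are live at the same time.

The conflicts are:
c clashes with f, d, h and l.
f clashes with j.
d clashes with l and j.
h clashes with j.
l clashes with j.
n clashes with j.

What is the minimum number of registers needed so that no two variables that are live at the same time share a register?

d, l, j are mutually in conflict, so at least 3 registers are needed.
3 registers suffice: register 1 → {c, j}; register 2 → {f, d, h, n}; register 3 → {l}. No two conflicting variables share a register.

3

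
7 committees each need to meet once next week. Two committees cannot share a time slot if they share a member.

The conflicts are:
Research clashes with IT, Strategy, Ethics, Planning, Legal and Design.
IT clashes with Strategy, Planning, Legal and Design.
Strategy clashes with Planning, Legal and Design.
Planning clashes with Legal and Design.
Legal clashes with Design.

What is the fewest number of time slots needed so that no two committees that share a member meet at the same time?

6

Research, IT, Strategy, Planning, Legal, Design all conflict with each other, so at least 6 time slots are needed.
A valid assignment using 6 time slots: Research=1, IT=2, Strategy=4, Ethics=2, Planning=6, Legal=3, Design=5. Each listed conflict is separated.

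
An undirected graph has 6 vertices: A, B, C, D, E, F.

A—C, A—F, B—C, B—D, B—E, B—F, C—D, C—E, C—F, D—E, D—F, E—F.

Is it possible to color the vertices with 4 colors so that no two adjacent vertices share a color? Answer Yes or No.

B, C, D, E, F are mutually adjacent (a clique of size 5), so at least 5 colors are needed.
So 4 colors are not enough.

No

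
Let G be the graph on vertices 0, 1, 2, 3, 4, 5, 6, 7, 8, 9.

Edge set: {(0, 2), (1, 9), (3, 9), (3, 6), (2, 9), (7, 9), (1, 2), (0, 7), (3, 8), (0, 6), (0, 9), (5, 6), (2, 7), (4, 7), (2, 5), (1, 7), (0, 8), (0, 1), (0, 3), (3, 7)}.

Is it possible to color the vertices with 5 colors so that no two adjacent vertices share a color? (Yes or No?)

Yes

The chromatic number is 5. 0, 1, 2, 7, 9 form a clique, so at least 5 colors are needed.
A valid assignment using 5 colors: 0=a, 1=e, 2=d, 3=d, 4=a, 5=a, 6=b, 7=b, 8=b, 9=c.
That is already a proper 5-coloring.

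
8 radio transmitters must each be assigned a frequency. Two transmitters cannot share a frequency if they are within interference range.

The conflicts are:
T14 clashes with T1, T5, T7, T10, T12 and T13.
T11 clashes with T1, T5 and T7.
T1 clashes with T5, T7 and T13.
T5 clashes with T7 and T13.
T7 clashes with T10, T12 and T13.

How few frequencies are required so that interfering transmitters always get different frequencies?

T14, T1, T5, T7, T13 are mutually in conflict, so at least 5 frequencies are needed.
A valid assignment using 5 frequencies: T14=2, T11=2, T1=3, T5=4, T7=1, T10=3, T12=3, T13=5. Every pair that conflicts lands in different frequencies.

5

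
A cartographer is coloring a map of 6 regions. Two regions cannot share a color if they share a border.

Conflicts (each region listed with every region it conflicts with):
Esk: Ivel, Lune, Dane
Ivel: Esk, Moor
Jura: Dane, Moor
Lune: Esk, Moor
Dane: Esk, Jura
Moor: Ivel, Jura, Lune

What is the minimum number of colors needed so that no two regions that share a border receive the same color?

The cycle Moor-Lune-Esk-Dane-Jura-Moor has odd length 5, so it cannot be 2-colored; at least 3 colors are needed.
3 colors suffice: color 1 → {Esk, Moor}; color 2 → {Ivel, Jura, Lune}; color 3 → {Dane}. No two conflicting regions share a color.

3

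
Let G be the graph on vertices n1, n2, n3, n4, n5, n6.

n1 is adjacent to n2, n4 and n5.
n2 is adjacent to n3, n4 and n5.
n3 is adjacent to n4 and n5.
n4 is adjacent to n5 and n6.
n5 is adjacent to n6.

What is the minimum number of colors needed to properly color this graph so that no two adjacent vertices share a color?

4

n2, n3, n4, n5 are mutually adjacent (a clique of size 4), so at least 4 colors are needed.
4 colors suffice: n1=4, n2=3, n3=4, n4=2, n5=1, n6=3. No two adjacent vertices share a color.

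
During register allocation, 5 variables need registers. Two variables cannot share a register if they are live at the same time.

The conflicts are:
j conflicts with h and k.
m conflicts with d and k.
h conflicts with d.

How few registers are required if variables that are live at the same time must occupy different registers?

3

The cycle j-h-d-m-k-j has odd length 5, so it cannot be 2-colored; at least 3 registers are needed.
Using 3 registers: j=1, m=2, h=2, d=1, k=3. Each listed conflict is separated.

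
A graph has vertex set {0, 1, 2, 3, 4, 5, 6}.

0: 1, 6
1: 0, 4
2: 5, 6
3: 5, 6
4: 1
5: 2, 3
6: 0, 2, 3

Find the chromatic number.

2 and 6 are adjacent, so at least 2 colors are needed.
2 colors suffice: color red → {1, 5, 6}; color blue → {0, 2, 3, 4}. Each edge has distinct colors on its endpoints.

2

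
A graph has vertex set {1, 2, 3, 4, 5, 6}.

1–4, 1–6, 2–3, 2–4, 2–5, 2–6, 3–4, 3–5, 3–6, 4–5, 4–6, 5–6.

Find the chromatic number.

5

2, 3, 4, 5, 6 are mutually adjacent (a clique of size 5), so at least 5 colors are needed.
5 colors suffice: color red → {4}; color blue → {6}; color green → {1, 2}; color yellow → {5}; color purple → {3}. Every edge joins two different colors.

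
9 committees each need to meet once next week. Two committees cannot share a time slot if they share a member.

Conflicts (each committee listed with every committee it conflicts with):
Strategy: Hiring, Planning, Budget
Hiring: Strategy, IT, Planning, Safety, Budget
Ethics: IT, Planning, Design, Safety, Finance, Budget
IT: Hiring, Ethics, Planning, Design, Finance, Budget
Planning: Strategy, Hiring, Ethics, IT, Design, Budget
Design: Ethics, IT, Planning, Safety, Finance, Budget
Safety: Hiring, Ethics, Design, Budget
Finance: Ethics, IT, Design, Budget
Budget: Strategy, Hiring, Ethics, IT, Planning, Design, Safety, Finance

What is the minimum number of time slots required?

5

Ethics, IT, Planning, Design, Budget pairwise conflict, so at least 5 time slots are needed.
5 time slots suffice: Strategy=3, Hiring=4, Ethics=5, IT=3, Planning=2, Design=4, Safety=2, Finance=2, Budget=1. Each listed conflict is separated.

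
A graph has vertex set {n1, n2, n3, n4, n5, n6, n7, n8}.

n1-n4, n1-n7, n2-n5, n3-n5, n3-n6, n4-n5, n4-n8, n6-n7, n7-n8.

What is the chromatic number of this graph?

n4 and n5 are adjacent, so at least 2 colors are needed.
2 colors suffice: color R → {n2, n3, n4, n7}; color B → {n1, n5, n6, n8}. Each edge has distinct colors on its endpoints.

2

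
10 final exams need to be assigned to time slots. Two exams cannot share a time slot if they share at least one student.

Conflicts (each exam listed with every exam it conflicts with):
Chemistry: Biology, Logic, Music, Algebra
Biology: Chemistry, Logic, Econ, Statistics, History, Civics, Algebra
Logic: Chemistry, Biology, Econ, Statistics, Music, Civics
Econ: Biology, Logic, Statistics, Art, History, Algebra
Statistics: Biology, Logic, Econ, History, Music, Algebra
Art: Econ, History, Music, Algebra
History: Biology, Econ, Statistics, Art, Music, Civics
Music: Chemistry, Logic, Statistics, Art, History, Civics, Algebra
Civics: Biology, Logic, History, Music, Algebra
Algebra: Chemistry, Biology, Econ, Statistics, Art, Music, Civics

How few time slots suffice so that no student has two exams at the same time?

Biology, Econ, Statistics, History are mutually in conflict, so at least 4 time slots are needed.
4 time slots suffice: time slot 1 → {Biology, Music}; time slot 2 → {Logic, History, Algebra}; time slot 3 → {Chemistry, Statistics, Art, Civics}; time slot 4 → {Econ}. No two conflicting exams share a time slot.

4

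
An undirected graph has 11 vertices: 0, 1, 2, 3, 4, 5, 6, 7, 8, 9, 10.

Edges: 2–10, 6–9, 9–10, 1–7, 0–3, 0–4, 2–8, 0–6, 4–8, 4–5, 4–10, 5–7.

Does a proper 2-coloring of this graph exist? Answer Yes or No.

The cycle 6-0-4-10-9-6 has odd length 5, so it cannot be 2-colored; at least 3 colors are needed.
So 2 colors are not enough.

No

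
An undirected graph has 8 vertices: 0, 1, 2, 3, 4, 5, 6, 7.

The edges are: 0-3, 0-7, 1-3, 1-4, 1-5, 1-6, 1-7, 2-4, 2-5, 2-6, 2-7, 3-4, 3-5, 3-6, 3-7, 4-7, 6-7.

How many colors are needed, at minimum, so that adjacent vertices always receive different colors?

1, 3, 6, 7 are mutually adjacent (a clique of size 4), so at least 4 colors are needed.
A valid assignment using 4 colors: 0=green, 1=green, 2=red, 3=red, 4=yellow, 5=blue, 6=yellow, 7=blue. No two adjacent vertices share a color.

4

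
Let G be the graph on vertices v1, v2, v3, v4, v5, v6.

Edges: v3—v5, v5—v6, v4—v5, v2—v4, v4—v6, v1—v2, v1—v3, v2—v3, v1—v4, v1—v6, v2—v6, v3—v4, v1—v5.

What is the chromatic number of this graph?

v1, v4, v5, v6 are pairwise adjacent (a clique of size 4), so at least 4 colors are needed.
One proper 4-coloring: v1=1, v2=4, v3=3, v4=2, v5=4, v6=3. Every edge joins two different colors.

4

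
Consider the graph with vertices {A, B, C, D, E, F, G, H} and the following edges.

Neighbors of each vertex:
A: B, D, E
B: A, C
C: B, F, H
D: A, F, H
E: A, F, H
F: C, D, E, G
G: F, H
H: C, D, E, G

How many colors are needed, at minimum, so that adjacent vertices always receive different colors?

The cycle E-F-C-B-A-E has odd length 5, so it cannot be 2-colored; at least 3 colors are needed.
One proper 3-coloring: A=1, B=3, C=2, D=2, E=2, F=1, G=2, H=1. No two adjacent vertices share a color.

3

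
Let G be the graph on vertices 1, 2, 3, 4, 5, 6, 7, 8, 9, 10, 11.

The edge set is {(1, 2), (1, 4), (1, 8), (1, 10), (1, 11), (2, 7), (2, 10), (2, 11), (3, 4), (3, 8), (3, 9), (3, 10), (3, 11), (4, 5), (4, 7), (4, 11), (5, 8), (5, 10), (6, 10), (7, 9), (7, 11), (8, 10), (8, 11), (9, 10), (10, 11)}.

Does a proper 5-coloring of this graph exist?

Yes

The chromatic number is 4. 3, 8, 10, 11 form a clique, so at least 4 colors are needed.
4 colors suffice: color red → {4, 10}; color blue → {5, 6, 9, 11}; color green → {2, 8}; color yellow → {1, 3, 7}.
Since 5 ≥ 4, a proper 5-coloring certainly exists.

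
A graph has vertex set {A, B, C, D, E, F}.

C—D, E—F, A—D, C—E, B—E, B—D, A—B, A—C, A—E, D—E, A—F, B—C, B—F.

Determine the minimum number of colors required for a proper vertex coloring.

5

A, B, C, D, E form a clique, so at least 5 colors are needed.
5 colors suffice: color 1 → {A}; color 2 → {B}; color 3 → {E}; color 4 → {C, F}; color 5 → {D}. Each edge has distinct colors on its endpoints.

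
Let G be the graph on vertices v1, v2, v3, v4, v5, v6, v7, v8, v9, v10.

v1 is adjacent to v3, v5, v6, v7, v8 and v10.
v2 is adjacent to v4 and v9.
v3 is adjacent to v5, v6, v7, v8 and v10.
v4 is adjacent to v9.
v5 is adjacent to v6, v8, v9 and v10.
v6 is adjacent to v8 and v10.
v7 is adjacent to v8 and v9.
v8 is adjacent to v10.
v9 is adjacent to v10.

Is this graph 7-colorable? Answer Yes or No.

Yes

The chromatic number is 6. v1, v3, v5, v6, v8, v10 are mutually adjacent (a clique of size 6), so at least 6 colors are needed.
6 colors suffice: color 1 → {v2, v5, v7}; color 2 → {v8, v9}; color 3 → {v1, v4}; color 4 → {v10}; color 5 → {v3}; color 6 → {v6}.
Since 7 ≥ 6, a proper 7-coloring certainly exists.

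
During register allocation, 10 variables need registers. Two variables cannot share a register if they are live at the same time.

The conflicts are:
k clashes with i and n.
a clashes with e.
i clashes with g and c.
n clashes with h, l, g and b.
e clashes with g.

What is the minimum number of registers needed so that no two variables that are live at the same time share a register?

n and l conflict, so at least 2 registers are needed.
2 registers suffice: register 1 → {i, n, e}; register 2 → {k, a, h, l, g, c, b}. Every pair that conflicts lands in different registers.

2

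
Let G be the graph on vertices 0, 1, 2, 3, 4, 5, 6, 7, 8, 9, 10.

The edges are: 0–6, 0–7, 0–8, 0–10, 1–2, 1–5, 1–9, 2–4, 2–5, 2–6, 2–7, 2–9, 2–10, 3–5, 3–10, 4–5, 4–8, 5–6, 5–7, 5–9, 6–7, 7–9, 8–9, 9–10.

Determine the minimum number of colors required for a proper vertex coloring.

2, 5, 6, 7 are pairwise adjacent (a clique of size 4), so at least 4 colors are needed.
A valid assignment using 4 colors: 0=a, 1=d, 2=b, 3=b, 4=c, 5=a, 6=c, 7=d, 8=b, 9=c, 10=d. Each edge has distinct colors on its endpoints.

4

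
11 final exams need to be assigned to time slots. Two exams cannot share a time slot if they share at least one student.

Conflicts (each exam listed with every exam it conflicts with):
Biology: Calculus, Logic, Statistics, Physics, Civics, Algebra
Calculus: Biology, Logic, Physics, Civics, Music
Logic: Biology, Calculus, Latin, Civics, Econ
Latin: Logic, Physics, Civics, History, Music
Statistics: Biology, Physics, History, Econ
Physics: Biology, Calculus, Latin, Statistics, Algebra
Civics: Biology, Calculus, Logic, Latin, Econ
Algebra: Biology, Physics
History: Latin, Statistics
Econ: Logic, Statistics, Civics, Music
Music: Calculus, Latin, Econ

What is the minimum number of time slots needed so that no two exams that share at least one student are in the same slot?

Biology, Calculus, Logic, Civics all conflict with each other, so at least 4 time slots are needed.
Using 4 time slots: Biology=1, Calculus=4, Logic=2, Latin=1, Statistics=3, Physics=2, Civics=3, Algebra=3, History=2, Econ=1, Music=2. No two conflicting exams share a time slot.

4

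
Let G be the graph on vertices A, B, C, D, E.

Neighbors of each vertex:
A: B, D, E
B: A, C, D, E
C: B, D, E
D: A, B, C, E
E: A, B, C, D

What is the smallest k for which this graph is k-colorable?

B, C, D, E form a clique, so at least 4 colors are needed.
One proper 4-coloring: A=4, B=3, C=4, D=1, E=2. No two adjacent vertices share a color.

4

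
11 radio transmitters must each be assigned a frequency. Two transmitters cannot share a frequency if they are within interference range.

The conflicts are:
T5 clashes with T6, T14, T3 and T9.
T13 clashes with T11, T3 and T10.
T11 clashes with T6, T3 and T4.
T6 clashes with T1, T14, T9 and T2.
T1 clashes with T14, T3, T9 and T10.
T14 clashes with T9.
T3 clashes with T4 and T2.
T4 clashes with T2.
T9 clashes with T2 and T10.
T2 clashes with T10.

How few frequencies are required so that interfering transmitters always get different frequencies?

4

T5, T6, T14, T9 all conflict with each other, so at least 4 frequencies are needed.
Using 4 frequencies: T5=3, T13=3, T11=2, T6=1, T1=3, T14=4, T3=1, T4=4, T9=2, T2=3, T10=1. Every pair that conflicts lands in different frequencies.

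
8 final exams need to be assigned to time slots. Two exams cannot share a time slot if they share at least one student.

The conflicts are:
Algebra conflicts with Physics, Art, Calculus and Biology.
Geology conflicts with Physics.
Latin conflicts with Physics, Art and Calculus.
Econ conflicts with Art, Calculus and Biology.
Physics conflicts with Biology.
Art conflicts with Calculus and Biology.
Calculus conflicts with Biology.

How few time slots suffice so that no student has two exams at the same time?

4

Algebra, Art, Calculus, Biology pairwise conflict, so at least 4 time slots are needed.
A valid assignment using 4 time slots: Algebra=4, Geology=2, Latin=3, Econ=4, Physics=1, Art=1, Calculus=2, Biology=3. Each listed conflict is separated.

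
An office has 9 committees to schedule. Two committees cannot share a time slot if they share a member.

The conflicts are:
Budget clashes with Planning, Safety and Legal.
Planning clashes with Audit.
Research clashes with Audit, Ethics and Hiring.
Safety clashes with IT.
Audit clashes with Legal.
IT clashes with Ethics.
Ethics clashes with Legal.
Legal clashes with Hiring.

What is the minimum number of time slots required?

3

The cycle Budget-Safety-IT-Ethics-Legal-Budget has odd length 5, so it cannot be 2-colored; at least 3 time slots are needed.
Using 3 time slots: Budget=2, Planning=1, Research=1, Safety=3, Audit=2, IT=1, Ethics=2, Legal=1, Hiring=2. Every pair that conflicts lands in different time slots.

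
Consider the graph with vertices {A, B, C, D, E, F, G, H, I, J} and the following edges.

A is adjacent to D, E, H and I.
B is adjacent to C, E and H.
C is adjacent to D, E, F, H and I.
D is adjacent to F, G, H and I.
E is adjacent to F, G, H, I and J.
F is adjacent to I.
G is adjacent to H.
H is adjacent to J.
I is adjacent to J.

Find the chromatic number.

C, E, F, I are pairwise adjacent (a clique of size 4), so at least 4 colors are needed.
One proper 4-coloring: A=3, B=4, C=3, D=1, E=1, F=4, G=3, H=2, I=2, J=3. Every edge joins two different colors.

4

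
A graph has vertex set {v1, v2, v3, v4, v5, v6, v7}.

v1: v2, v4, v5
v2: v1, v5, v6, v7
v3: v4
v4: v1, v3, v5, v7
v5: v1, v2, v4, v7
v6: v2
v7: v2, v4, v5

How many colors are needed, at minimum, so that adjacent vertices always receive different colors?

3

v2, v5, v7 form a triangle, so at least 3 colors are needed.
One proper 3-coloring: v1=3, v2=2, v3=1, v4=2, v5=1, v6=1, v7=3. Each edge has distinct colors on its endpoints.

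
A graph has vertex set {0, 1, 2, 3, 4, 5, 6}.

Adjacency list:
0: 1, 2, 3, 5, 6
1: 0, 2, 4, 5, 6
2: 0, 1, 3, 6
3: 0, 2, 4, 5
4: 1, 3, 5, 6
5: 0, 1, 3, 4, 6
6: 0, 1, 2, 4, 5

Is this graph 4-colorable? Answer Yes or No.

The chromatic number is 4. 1, 4, 5, 6 form a clique, so at least 4 colors are needed.
One proper 4-coloring: 0=b, 1=c, 2=d, 3=a, 4=b, 5=d, 6=a.
That is already a proper 4-coloring.

Yes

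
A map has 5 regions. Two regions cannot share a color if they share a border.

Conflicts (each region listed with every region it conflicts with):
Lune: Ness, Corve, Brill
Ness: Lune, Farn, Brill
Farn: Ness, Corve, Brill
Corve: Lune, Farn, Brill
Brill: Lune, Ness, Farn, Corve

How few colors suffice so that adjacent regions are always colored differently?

Lune, Corve, Brill are mutually in conflict, so at least 3 colors are needed.
3 colors suffice: color 1 → {Brill}; color 2 → {Lune, Farn}; color 3 → {Ness, Corve}. No two conflicting regions share a color.

3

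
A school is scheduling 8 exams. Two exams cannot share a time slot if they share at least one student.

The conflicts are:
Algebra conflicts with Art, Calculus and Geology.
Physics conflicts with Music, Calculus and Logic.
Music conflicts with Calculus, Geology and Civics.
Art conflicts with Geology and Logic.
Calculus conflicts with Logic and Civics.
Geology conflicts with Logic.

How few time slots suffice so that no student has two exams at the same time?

Algebra, Art, Geology pairwise conflict, so at least 3 time slots are needed.
3 time slots suffice: Algebra=2, Physics=3, Music=2, Art=3, Calculus=1, Geology=1, Logic=2, Civics=3. Every pair that conflicts lands in different time slots.

3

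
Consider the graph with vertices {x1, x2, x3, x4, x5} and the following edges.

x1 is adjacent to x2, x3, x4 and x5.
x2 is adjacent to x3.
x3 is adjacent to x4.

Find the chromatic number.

3

x1, x2, x3 are pairwise adjacent, so at least 3 colors are needed.
3 colors suffice: x1=R, x2=G, x3=B, x4=G, x5=B. Every edge joins two different colors.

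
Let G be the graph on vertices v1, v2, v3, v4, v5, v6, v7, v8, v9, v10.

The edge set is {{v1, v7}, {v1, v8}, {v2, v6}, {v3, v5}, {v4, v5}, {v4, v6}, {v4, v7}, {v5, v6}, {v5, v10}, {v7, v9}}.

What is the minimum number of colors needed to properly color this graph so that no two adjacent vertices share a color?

v4, v5, v6 form a triangle, so at least 3 colors are needed.
3 colors suffice: color R → {v2, v5, v7, v8}; color B → {v1, v3, v4, v9, v10}; color G → {v6}. Each edge has distinct colors on its endpoints.

3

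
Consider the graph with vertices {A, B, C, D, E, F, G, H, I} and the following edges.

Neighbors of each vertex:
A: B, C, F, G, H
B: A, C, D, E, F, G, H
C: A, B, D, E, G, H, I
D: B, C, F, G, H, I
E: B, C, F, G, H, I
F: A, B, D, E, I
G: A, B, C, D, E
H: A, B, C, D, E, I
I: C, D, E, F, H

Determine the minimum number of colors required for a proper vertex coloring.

4

B, C, E, G are pairwise adjacent (a clique of size 4), so at least 4 colors are needed.
4 colors suffice: A=3, B=1, C=2, D=3, E=3, F=2, G=4, H=4, I=1. No two adjacent vertices share a color.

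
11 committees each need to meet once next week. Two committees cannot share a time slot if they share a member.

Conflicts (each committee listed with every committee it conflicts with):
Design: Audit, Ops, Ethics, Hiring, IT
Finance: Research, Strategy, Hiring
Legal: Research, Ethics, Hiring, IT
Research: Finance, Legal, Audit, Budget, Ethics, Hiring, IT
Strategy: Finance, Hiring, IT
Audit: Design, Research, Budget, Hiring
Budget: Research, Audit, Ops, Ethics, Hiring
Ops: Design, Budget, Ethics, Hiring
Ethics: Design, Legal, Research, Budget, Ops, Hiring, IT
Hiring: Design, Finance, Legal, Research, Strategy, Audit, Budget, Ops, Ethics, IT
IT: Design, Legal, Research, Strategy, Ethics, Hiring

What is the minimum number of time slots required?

5

Legal, Research, Ethics, Hiring, IT are mutually in conflict, so at least 5 time slots are needed.
A valid assignment using 5 time slots: Design=2, Finance=3, Legal=5, Research=2, Strategy=2, Audit=3, Budget=4, Ops=5, Ethics=3, Hiring=1, IT=4. Each listed conflict is separated.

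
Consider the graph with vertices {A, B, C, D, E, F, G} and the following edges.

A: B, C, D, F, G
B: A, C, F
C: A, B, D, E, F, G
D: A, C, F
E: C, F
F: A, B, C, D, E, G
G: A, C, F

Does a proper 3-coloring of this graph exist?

A, B, C, F form a clique, so at least 4 colors are needed.
So 3 colors are not enough.

No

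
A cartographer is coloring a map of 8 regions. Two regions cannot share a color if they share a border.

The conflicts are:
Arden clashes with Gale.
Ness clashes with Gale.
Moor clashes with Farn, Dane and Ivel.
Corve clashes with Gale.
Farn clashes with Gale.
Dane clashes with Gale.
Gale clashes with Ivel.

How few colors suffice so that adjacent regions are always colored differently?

Moor and Dane conflict, so at least 2 colors are needed.
2 colors suffice: color 1 → {Moor, Gale}; color 2 → {Arden, Ness, Corve, Farn, Dane, Ivel}. Each listed conflict is separated.

2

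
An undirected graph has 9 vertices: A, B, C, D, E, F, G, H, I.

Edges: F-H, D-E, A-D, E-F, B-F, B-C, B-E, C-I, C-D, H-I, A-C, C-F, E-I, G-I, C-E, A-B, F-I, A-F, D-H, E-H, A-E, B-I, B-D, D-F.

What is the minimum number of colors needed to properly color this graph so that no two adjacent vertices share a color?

A, B, C, D, E, F are pairwise adjacent (a clique of size 6), so at least 6 colors are needed.
One proper 6-coloring: A=6, B=4, C=3, D=5, E=1, F=2, G=1, H=3, I=5. Every edge joins two different colors.

6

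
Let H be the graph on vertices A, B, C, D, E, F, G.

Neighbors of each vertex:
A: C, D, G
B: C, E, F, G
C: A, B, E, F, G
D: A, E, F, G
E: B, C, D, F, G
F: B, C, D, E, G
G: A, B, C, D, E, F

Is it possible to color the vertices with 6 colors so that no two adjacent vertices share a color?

The chromatic number is 5. B, C, E, F, G are mutually adjacent (a clique of size 5), so at least 5 colors are needed.
5 colors suffice: color red → {G}; color blue → {A, F}; color green → {C, D}; color yellow → {E}; color purple → {B}.
Since 6 ≥ 5, a proper 6-coloring certainly exists.

Yes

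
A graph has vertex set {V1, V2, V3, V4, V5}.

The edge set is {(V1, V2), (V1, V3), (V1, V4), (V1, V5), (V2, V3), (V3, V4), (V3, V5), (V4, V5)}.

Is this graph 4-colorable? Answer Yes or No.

The chromatic number is 4. V1, V3, V4, V5 are pairwise adjacent (a clique of size 4), so at least 4 colors are needed.
4 colors suffice: color 1 → {V3}; color 2 → {V1}; color 3 → {V2, V4}; color 4 → {V5}.
That is already a proper 4-coloring.

Yes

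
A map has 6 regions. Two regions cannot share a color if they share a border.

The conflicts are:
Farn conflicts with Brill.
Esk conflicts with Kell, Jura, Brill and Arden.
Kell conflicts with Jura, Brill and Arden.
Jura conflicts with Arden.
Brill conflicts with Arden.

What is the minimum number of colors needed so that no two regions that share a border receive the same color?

4

Esk, Kell, Jura, Arden pairwise conflict, so at least 4 colors are needed.
4 colors suffice: color 1 → {Farn, Kell}; color 2 → {Jura, Brill}; color 3 → {Arden}; color 4 → {Esk}. Every pair that conflicts lands in different colors.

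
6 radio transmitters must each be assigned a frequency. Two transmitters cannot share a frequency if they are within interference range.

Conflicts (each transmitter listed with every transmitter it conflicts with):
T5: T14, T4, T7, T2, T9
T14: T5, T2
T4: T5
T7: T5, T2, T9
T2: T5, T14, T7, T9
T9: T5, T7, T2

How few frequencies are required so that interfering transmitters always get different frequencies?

T5, T7, T2, T9 pairwise conflict, so at least 4 frequencies are needed.
4 frequencies suffice: T5=1, T14=3, T4=2, T7=4, T2=2, T9=3. No two conflicting transmitters share a frequency.

4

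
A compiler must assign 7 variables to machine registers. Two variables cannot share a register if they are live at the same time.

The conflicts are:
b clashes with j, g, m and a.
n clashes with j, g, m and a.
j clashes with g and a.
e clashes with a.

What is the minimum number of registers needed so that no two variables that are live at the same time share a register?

n, j, a pairwise conflict, so at least 3 registers are needed.
3 registers suffice: register 1 → {b, n, e}; register 2 → {g, m, a}; register 3 → {j}. Each listed conflict is separated.

3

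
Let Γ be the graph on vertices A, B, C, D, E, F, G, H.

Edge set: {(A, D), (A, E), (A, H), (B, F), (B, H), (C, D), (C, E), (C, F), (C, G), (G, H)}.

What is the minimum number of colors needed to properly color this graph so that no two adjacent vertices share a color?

3

The cycle F-B-H-G-C-F has odd length 5, so it cannot be 2-colored; at least 3 colors are needed.
One proper 3-coloring: A=blue, B=blue, C=red, D=green, E=green, F=green, G=blue, H=red. Each edge has distinct colors on its endpoints.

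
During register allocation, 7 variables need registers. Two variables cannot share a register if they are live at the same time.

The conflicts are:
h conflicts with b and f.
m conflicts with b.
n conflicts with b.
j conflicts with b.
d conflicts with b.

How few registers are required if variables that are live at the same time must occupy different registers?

j and b conflict, so at least 2 registers are needed.
2 registers suffice: register 1 → {b, f}; register 2 → {h, m, n, j, d}. Each listed conflict is separated.

2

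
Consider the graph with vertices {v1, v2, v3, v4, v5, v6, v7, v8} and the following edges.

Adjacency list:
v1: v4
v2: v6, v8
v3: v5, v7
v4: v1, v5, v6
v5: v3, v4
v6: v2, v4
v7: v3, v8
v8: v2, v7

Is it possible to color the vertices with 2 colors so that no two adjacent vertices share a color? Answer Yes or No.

The cycle v5-v4-v6-v2-v8-v7-v3-v5 has odd length 7, so it cannot be 2-colored; at least 3 colors are needed.
So 2 colors are not enough.

No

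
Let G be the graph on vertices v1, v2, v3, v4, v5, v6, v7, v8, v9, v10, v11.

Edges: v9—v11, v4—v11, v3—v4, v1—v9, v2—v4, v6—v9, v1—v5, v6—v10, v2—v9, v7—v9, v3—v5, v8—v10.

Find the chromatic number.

v8 and v10 are adjacent, so at least 2 colors are needed.
A valid assignment using 2 colors: v1=2, v2=2, v3=2, v4=1, v5=1, v6=2, v7=2, v8=2, v9=1, v10=1, v11=2. Each edge has distinct colors on its endpoints.

2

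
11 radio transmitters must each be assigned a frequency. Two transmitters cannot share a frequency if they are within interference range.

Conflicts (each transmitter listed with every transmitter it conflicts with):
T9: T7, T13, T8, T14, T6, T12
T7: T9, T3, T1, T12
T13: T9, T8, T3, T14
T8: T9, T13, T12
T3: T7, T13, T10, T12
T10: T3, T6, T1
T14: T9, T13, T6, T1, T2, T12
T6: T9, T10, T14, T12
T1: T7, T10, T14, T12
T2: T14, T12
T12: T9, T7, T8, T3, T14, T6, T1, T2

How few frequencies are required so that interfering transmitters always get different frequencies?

4

T9, T14, T6, T12 pairwise conflict, so at least 4 frequencies are needed.
A valid assignment using 4 frequencies: T9=3, T7=4, T13=1, T8=2, T3=2, T10=1, T14=2, T6=4, T1=3, T2=3, T12=1. Every pair that conflicts lands in different frequencies.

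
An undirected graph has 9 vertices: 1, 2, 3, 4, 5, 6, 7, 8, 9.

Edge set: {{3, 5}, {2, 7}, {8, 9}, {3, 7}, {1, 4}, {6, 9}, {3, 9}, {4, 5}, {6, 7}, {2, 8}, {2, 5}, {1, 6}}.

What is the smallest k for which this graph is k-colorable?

The cycle 2-5-3-9-8-2 has odd length 5, so it cannot be 2-colored; at least 3 colors are needed.
A valid assignment using 3 colors: 1=b, 2=a, 3=a, 4=a, 5=b, 6=a, 7=b, 8=c, 9=b. Every edge joins two different colors.

3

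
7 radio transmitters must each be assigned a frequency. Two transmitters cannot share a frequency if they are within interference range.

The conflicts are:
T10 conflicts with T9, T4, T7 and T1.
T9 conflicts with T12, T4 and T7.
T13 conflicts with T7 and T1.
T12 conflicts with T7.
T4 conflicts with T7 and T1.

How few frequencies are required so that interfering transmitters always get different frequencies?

4

T10, T9, T4, T7 pairwise conflict, so at least 4 frequencies are needed.
4 frequencies suffice: T10=2, T9=3, T13=2, T12=2, T4=4, T7=1, T1=1. Every pair that conflicts lands in different frequencies.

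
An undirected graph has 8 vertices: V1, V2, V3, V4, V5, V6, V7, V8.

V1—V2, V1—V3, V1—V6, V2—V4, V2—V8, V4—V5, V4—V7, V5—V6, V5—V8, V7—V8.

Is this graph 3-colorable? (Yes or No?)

Yes

The chromatic number is 3. The cycle V1-V2-V4-V5-V6-V1 has odd length 5, so it cannot be 2-colored; at least 3 colors are needed.
3 colors suffice: color 1 → {V2, V3, V5, V7}; color 2 → {V1, V4, V8}; color 3 → {V6}.
That is already a proper 3-coloring.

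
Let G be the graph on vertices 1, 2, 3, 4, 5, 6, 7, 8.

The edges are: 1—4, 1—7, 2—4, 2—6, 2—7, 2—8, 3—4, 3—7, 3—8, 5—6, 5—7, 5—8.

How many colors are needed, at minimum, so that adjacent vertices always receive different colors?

2

5 and 6 are adjacent, so at least 2 colors are needed.
One proper 2-coloring: 1=blue, 2=blue, 3=blue, 4=red, 5=blue, 6=red, 7=red, 8=red. No two adjacent vertices share a color.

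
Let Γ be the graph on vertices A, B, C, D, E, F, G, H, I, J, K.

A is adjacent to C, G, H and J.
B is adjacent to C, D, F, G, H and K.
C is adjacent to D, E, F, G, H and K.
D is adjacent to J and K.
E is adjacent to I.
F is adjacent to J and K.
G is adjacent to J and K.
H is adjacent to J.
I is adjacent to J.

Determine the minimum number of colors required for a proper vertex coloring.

4

B, C, G, K are mutually adjacent (a clique of size 4), so at least 4 colors are needed.
4 colors suffice: A=2, B=2, C=1, D=3, E=2, F=3, G=3, H=3, I=3, J=1, K=4. Every edge joins two different colors.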